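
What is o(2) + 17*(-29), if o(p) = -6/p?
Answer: -496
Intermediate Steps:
o(2) + 17*(-29) = -6/2 + 17*(-29) = -6*½ - 493 = -3 - 493 = -496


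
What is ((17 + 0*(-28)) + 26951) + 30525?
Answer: 57493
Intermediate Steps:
((17 + 0*(-28)) + 26951) + 30525 = ((17 + 0) + 26951) + 30525 = (17 + 26951) + 30525 = 26968 + 30525 = 57493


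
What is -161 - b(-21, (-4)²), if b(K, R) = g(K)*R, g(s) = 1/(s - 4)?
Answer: -4009/25 ≈ -160.36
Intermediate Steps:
g(s) = 1/(-4 + s)
b(K, R) = R/(-4 + K)
-161 - b(-21, (-4)²) = -161 - (-4)²/(-4 - 21) = -161 - 16/(-25) = -161 - 16*(-1)/25 = -161 - 1*(-16/25) = -161 + 16/25 = -4009/25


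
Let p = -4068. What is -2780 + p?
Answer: -6848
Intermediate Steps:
-2780 + p = -2780 - 4068 = -6848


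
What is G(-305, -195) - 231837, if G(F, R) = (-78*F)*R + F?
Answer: -4871192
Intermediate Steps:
G(F, R) = F - 78*F*R (G(F, R) = -78*F*R + F = F - 78*F*R)
G(-305, -195) - 231837 = -305*(1 - 78*(-195)) - 231837 = -305*(1 + 15210) - 231837 = -305*15211 - 231837 = -4639355 - 231837 = -4871192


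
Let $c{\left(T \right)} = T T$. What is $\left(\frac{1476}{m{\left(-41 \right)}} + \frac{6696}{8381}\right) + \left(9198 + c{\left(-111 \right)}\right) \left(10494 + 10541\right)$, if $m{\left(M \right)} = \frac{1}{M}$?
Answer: $\frac{3793170616965}{8381} \approx 4.5259 \cdot 10^{8}$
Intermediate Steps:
$c{\left(T \right)} = T^{2}$
$\left(\frac{1476}{m{\left(-41 \right)}} + \frac{6696}{8381}\right) + \left(9198 + c{\left(-111 \right)}\right) \left(10494 + 10541\right) = \left(\frac{1476}{\frac{1}{-41}} + \frac{6696}{8381}\right) + \left(9198 + \left(-111\right)^{2}\right) \left(10494 + 10541\right) = \left(\frac{1476}{- \frac{1}{41}} + 6696 \cdot \frac{1}{8381}\right) + \left(9198 + 12321\right) 21035 = \left(1476 \left(-41\right) + \frac{6696}{8381}\right) + 21519 \cdot 21035 = \left(-60516 + \frac{6696}{8381}\right) + 452652165 = - \frac{507177900}{8381} + 452652165 = \frac{3793170616965}{8381}$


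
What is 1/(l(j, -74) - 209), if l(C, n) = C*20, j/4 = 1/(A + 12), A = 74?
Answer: -43/8947 ≈ -0.0048061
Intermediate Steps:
j = 2/43 (j = 4/(74 + 12) = 4/86 = 4*(1/86) = 2/43 ≈ 0.046512)
l(C, n) = 20*C
1/(l(j, -74) - 209) = 1/(20*(2/43) - 209) = 1/(40/43 - 209) = 1/(-8947/43) = -43/8947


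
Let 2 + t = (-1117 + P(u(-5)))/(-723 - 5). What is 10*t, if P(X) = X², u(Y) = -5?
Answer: -5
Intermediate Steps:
t = -½ (t = -2 + (-1117 + (-5)²)/(-723 - 5) = -2 + (-1117 + 25)/(-728) = -2 - 1092*(-1/728) = -2 + 3/2 = -½ ≈ -0.50000)
10*t = 10*(-½) = -5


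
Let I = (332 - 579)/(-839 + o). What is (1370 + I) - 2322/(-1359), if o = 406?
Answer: 89723721/65383 ≈ 1372.3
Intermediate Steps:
I = 247/433 (I = (332 - 579)/(-839 + 406) = -247/(-433) = -247*(-1/433) = 247/433 ≈ 0.57044)
(1370 + I) - 2322/(-1359) = (1370 + 247/433) - 2322/(-1359) = 593457/433 - 2322*(-1/1359) = 593457/433 + 258/151 = 89723721/65383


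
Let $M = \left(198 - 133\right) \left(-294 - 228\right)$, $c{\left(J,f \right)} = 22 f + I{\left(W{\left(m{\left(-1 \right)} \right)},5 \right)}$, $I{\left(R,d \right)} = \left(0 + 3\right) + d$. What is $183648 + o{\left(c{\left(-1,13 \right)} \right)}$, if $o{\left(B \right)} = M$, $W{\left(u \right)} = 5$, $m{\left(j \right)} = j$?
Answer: $149718$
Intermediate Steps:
$I{\left(R,d \right)} = 3 + d$
$c{\left(J,f \right)} = 8 + 22 f$ ($c{\left(J,f \right)} = 22 f + \left(3 + 5\right) = 22 f + 8 = 8 + 22 f$)
$M = -33930$ ($M = 65 \left(-522\right) = -33930$)
$o{\left(B \right)} = -33930$
$183648 + o{\left(c{\left(-1,13 \right)} \right)} = 183648 - 33930 = 149718$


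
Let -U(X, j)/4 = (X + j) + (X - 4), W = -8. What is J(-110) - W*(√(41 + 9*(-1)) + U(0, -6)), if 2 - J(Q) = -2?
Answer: 324 + 32*√2 ≈ 369.25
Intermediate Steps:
J(Q) = 4 (J(Q) = 2 - 1*(-2) = 2 + 2 = 4)
U(X, j) = 16 - 8*X - 4*j (U(X, j) = -4*((X + j) + (X - 4)) = -4*((X + j) + (-4 + X)) = -4*(-4 + j + 2*X) = 16 - 8*X - 4*j)
J(-110) - W*(√(41 + 9*(-1)) + U(0, -6)) = 4 - (-8)*(√(41 + 9*(-1)) + (16 - 8*0 - 4*(-6))) = 4 - (-8)*(√(41 - 9) + (16 + 0 + 24)) = 4 - (-8)*(√32 + 40) = 4 - (-8)*(4*√2 + 40) = 4 - (-8)*(40 + 4*√2) = 4 - (-320 - 32*√2) = 4 + (320 + 32*√2) = 324 + 32*√2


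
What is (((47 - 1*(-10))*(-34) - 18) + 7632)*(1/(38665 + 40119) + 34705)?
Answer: 3879827985099/19696 ≈ 1.9699e+8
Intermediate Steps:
(((47 - 1*(-10))*(-34) - 18) + 7632)*(1/(38665 + 40119) + 34705) = (((47 + 10)*(-34) - 18) + 7632)*(1/78784 + 34705) = ((57*(-34) - 18) + 7632)*(1/78784 + 34705) = ((-1938 - 18) + 7632)*(2734198721/78784) = (-1956 + 7632)*(2734198721/78784) = 5676*(2734198721/78784) = 3879827985099/19696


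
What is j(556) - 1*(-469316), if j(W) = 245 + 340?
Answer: 469901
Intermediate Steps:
j(W) = 585
j(556) - 1*(-469316) = 585 - 1*(-469316) = 585 + 469316 = 469901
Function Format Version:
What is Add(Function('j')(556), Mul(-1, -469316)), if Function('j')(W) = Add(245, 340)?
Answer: 469901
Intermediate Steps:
Function('j')(W) = 585
Add(Function('j')(556), Mul(-1, -469316)) = Add(585, Mul(-1, -469316)) = Add(585, 469316) = 469901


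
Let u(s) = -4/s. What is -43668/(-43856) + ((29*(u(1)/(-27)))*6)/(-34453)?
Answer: 3382566961/3399684228 ≈ 0.99496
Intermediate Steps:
-43668/(-43856) + ((29*(u(1)/(-27)))*6)/(-34453) = -43668/(-43856) + ((29*(-4/1/(-27)))*6)/(-34453) = -43668*(-1/43856) + ((29*(-4*1*(-1/27)))*6)*(-1/34453) = 10917/10964 + ((29*(-4*(-1/27)))*6)*(-1/34453) = 10917/10964 + ((29*(4/27))*6)*(-1/34453) = 10917/10964 + ((116/27)*6)*(-1/34453) = 10917/10964 + (232/9)*(-1/34453) = 10917/10964 - 232/310077 = 3382566961/3399684228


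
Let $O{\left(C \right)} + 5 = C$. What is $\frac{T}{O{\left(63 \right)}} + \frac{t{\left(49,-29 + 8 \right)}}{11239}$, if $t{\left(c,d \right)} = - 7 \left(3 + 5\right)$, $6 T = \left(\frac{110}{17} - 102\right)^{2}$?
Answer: $\frac{255481352}{9744213} \approx 26.219$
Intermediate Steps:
$O{\left(C \right)} = -5 + C$
$T = \frac{1318688}{867}$ ($T = \frac{\left(\frac{110}{17} - 102\right)^{2}}{6} = \frac{\left(- \frac{1624}{17}\right)^{2}}{6} = \frac{1}{6} \cdot \frac{2637376}{289} = \frac{1318688}{867} \approx 1521.0$)
$t{\left(c,d \right)} = -56$ ($t{\left(c,d \right)} = \left(-7\right) 8 = -56$)
$\frac{T}{O{\left(63 \right)}} + \frac{t{\left(49,-29 + 8 \right)}}{11239} = \frac{1318688}{867 \left(-5 + 63\right)} - \frac{56}{11239} = \frac{1318688}{867 \cdot 58} - \frac{56}{11239} = \frac{1318688}{867} \cdot \frac{1}{58} - \frac{56}{11239} = \frac{22736}{867} - \frac{56}{11239} = \frac{255481352}{9744213}$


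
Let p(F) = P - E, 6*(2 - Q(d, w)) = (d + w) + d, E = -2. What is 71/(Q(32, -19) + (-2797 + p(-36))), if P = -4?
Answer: -2/79 ≈ -0.025316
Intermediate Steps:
Q(d, w) = 2 - d/3 - w/6 (Q(d, w) = 2 - ((d + w) + d)/6 = 2 - (w + 2*d)/6 = 2 + (-d/3 - w/6) = 2 - d/3 - w/6)
p(F) = -2 (p(F) = -4 - 1*(-2) = -4 + 2 = -2)
71/(Q(32, -19) + (-2797 + p(-36))) = 71/((2 - ⅓*32 - ⅙*(-19)) + (-2797 - 2)) = 71/((2 - 32/3 + 19/6) - 2799) = 71/(-11/2 - 2799) = 71/(-5609/2) = -2/5609*71 = -2/79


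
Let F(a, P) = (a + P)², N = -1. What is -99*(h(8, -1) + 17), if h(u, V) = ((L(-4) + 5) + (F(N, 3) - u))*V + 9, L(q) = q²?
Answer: -891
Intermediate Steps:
F(a, P) = (P + a)²
h(u, V) = 9 + V*(25 - u) (h(u, V) = (((-4)² + 5) + ((3 - 1)² - u))*V + 9 = ((16 + 5) + (2² - u))*V + 9 = (21 + (4 - u))*V + 9 = (25 - u)*V + 9 = V*(25 - u) + 9 = 9 + V*(25 - u))
-99*(h(8, -1) + 17) = -99*((9 + 25*(-1) - 1*(-1)*8) + 17) = -99*((9 - 25 + 8) + 17) = -99*(-8 + 17) = -99*9 = -891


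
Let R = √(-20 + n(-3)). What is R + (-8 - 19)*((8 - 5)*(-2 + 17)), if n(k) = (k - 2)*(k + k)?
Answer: -1215 + √10 ≈ -1211.8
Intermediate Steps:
n(k) = 2*k*(-2 + k) (n(k) = (-2 + k)*(2*k) = 2*k*(-2 + k))
R = √10 (R = √(-20 + 2*(-3)*(-2 - 3)) = √(-20 + 2*(-3)*(-5)) = √(-20 + 30) = √10 ≈ 3.1623)
R + (-8 - 19)*((8 - 5)*(-2 + 17)) = √10 + (-8 - 19)*((8 - 5)*(-2 + 17)) = √10 - 81*15 = √10 - 27*45 = √10 - 1215 = -1215 + √10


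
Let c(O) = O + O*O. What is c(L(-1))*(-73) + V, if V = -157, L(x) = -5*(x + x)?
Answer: -8187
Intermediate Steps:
L(x) = -10*x
c(O) = O + O²
c(L(-1))*(-73) + V = ((-10*(-1))*(1 - 10*(-1)))*(-73) - 157 = (10*(1 + 10))*(-73) - 157 = (10*11)*(-73) - 157 = 110*(-73) - 157 = -8030 - 157 = -8187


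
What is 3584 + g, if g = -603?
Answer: 2981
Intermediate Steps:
3584 + g = 3584 - 603 = 2981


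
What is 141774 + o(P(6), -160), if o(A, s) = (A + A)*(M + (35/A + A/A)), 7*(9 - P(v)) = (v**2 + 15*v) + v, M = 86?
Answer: 980902/7 ≈ 1.4013e+5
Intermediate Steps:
P(v) = 9 - 16*v/7 - v**2/7 (P(v) = 9 - ((v**2 + 15*v) + v)/7 = 9 - (v**2 + 16*v)/7 = 9 + (-16*v/7 - v**2/7) = 9 - 16*v/7 - v**2/7)
o(A, s) = 2*A*(87 + 35/A) (o(A, s) = (A + A)*(86 + (35/A + A/A)) = (2*A)*(86 + (35/A + 1)) = (2*A)*(86 + (1 + 35/A)) = (2*A)*(87 + 35/A) = 2*A*(87 + 35/A))
141774 + o(P(6), -160) = 141774 + (70 + 174*(9 - 16/7*6 - 1/7*6**2)) = 141774 + (70 + 174*(9 - 96/7 - 1/7*36)) = 141774 + (70 + 174*(9 - 96/7 - 36/7)) = 141774 + (70 + 174*(-69/7)) = 141774 + (70 - 12006/7) = 141774 - 11516/7 = 980902/7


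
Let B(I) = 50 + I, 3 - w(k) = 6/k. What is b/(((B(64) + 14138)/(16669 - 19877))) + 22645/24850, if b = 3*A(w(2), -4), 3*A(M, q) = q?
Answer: 4582941/2529730 ≈ 1.8116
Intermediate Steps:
w(k) = 3 - 6/k
A(M, q) = q/3
b = -4 (b = 3*((⅓)*(-4)) = 3*(-4/3) = -4)
b/(((B(64) + 14138)/(16669 - 19877))) + 22645/24850 = -4*(16669 - 19877)/((50 + 64) + 14138) + 22645/24850 = -4*(-3208/(114 + 14138)) + 22645*(1/24850) = -4/(14252*(-1/3208)) + 647/710 = -4/(-3563/802) + 647/710 = -4*(-802/3563) + 647/710 = 3208/3563 + 647/710 = 4582941/2529730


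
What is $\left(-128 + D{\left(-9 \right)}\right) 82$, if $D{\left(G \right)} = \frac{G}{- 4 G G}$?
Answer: $- \frac{188887}{18} \approx -10494.0$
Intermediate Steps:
$D{\left(G \right)} = - \frac{1}{4 G}$ ($D{\left(G \right)} = \frac{G}{\left(-4\right) G^{2}} = G \left(- \frac{1}{4 G^{2}}\right) = - \frac{1}{4 G}$)
$\left(-128 + D{\left(-9 \right)}\right) 82 = \left(-128 - \frac{1}{4 \left(-9\right)}\right) 82 = \left(-128 - - \frac{1}{36}\right) 82 = \left(-128 + \frac{1}{36}\right) 82 = \left(- \frac{4607}{36}\right) 82 = - \frac{188887}{18}$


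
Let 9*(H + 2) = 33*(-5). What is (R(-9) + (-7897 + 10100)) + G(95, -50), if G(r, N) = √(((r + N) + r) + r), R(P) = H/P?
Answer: 59542/27 + √235 ≈ 2220.6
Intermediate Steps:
H = -61/3 (H = -2 + (33*(-5))/9 = -2 + (⅑)*(-165) = -2 - 55/3 = -61/3 ≈ -20.333)
R(P) = -61/(3*P)
G(r, N) = √(N + 3*r) (G(r, N) = √(((N + r) + r) + r) = √((N + 2*r) + r) = √(N + 3*r))
(R(-9) + (-7897 + 10100)) + G(95, -50) = (-61/3/(-9) + (-7897 + 10100)) + √(-50 + 3*95) = (-61/3*(-⅑) + 2203) + √(-50 + 285) = (61/27 + 2203) + √235 = 59542/27 + √235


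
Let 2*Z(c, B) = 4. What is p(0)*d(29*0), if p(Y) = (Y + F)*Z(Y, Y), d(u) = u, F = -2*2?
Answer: 0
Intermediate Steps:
Z(c, B) = 2 (Z(c, B) = (1/2)*4 = 2)
F = -4
p(Y) = -8 + 2*Y (p(Y) = (Y - 4)*2 = (-4 + Y)*2 = -8 + 2*Y)
p(0)*d(29*0) = (-8 + 2*0)*(29*0) = (-8 + 0)*0 = -8*0 = 0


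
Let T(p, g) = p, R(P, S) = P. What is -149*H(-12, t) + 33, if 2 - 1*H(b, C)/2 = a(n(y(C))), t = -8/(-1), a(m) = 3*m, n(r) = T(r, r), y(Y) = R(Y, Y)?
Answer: 6589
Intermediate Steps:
y(Y) = Y
n(r) = r
t = 8 (t = -8*(-1) = 8)
H(b, C) = 4 - 6*C
-149*H(-12, t) + 33 = -149*(4 - 6*8) + 33 = -149*(4 - 48) + 33 = -149*(-44) + 33 = 6556 + 33 = 6589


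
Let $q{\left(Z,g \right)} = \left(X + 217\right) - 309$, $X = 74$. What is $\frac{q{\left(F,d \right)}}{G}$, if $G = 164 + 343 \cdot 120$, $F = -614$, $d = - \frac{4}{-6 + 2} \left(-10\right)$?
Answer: $- \frac{9}{20662} \approx -0.00043558$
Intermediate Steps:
$d = -10$ ($d = - \frac{4}{-4} \left(-10\right) = \left(-4\right) \left(- \frac{1}{4}\right) \left(-10\right) = 1 \left(-10\right) = -10$)
$q{\left(Z,g \right)} = -18$ ($q{\left(Z,g \right)} = \left(74 + 217\right) - 309 = 291 - 309 = -18$)
$G = 41324$ ($G = 164 + 41160 = 41324$)
$\frac{q{\left(F,d \right)}}{G} = - \frac{18}{41324} = \left(-18\right) \frac{1}{41324} = - \frac{9}{20662}$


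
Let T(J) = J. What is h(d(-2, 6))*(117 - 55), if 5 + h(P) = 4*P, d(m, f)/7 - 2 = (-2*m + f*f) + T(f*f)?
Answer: 135098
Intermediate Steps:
d(m, f) = 14 - 14*m + 14*f**2 (d(m, f) = 14 + 7*((-2*m + f*f) + f*f) = 14 + 7*((-2*m + f**2) + f**2) = 14 + 7*((f**2 - 2*m) + f**2) = 14 + 7*(-2*m + 2*f**2) = 14 + (-14*m + 14*f**2) = 14 - 14*m + 14*f**2)
h(P) = -5 + 4*P
h(d(-2, 6))*(117 - 55) = (-5 + 4*(14 - 14*(-2) + 14*6**2))*(117 - 55) = (-5 + 4*(14 + 28 + 14*36))*62 = (-5 + 4*(14 + 28 + 504))*62 = (-5 + 4*546)*62 = (-5 + 2184)*62 = 2179*62 = 135098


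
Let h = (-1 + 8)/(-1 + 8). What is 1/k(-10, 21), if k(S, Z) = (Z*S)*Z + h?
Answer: -1/4409 ≈ -0.00022681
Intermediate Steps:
h = 1 (h = 7/7 = 7*(1/7) = 1)
k(S, Z) = 1 + S*Z**2 (k(S, Z) = (Z*S)*Z + 1 = (S*Z)*Z + 1 = S*Z**2 + 1 = 1 + S*Z**2)
1/k(-10, 21) = 1/(1 - 10*21**2) = 1/(1 - 10*441) = 1/(1 - 4410) = 1/(-4409) = -1/4409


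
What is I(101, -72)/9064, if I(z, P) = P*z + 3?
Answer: -7269/9064 ≈ -0.80196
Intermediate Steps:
I(z, P) = 3 + P*z
I(101, -72)/9064 = (3 - 72*101)/9064 = (3 - 7272)*(1/9064) = -7269*1/9064 = -7269/9064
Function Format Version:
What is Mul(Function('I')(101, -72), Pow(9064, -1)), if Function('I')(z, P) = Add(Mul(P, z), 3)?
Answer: Rational(-7269, 9064) ≈ -0.80196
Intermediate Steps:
Function('I')(z, P) = Add(3, Mul(P, z))
Mul(Function('I')(101, -72), Pow(9064, -1)) = Mul(Add(3, Mul(-72, 101)), Pow(9064, -1)) = Mul(Add(3, -7272), Rational(1, 9064)) = Mul(-7269, Rational(1, 9064)) = Rational(-7269, 9064)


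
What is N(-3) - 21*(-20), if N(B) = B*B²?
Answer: 393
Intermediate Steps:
N(B) = B³
N(-3) - 21*(-20) = (-3)³ - 21*(-20) = -27 + 420 = 393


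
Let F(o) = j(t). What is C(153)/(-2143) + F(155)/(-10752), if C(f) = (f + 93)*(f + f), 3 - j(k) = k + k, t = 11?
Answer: -809326835/23041536 ≈ -35.125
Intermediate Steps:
j(k) = 3 - 2*k (j(k) = 3 - (k + k) = 3 - 2*k)
C(f) = 2*f*(93 + f) (C(f) = (93 + f)*(2*f) = 2*f*(93 + f))
F(o) = -19 (F(o) = 3 - 2*11 = 3 - 22 = -19)
C(153)/(-2143) + F(155)/(-10752) = (2*153*(93 + 153))/(-2143) - 19/(-10752) = (2*153*246)*(-1/2143) - 19*(-1/10752) = 75276*(-1/2143) + 19/10752 = -75276/2143 + 19/10752 = -809326835/23041536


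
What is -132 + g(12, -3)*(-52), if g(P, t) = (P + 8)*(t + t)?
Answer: 6108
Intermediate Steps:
g(P, t) = 2*t*(8 + P) (g(P, t) = (8 + P)*(2*t) = 2*t*(8 + P))
-132 + g(12, -3)*(-52) = -132 + (2*(-3)*(8 + 12))*(-52) = -132 + (2*(-3)*20)*(-52) = -132 - 120*(-52) = -132 + 6240 = 6108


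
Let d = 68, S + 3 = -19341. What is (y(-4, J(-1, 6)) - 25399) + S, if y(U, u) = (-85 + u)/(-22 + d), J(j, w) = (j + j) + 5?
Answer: -1029130/23 ≈ -44745.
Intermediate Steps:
S = -19344 (S = -3 - 19341 = -19344)
J(j, w) = 5 + 2*j (J(j, w) = 2*j + 5 = 5 + 2*j)
y(U, u) = -85/46 + u/46 (y(U, u) = (-85 + u)/(-22 + 68) = (-85 + u)/46 = (-85 + u)*(1/46) = -85/46 + u/46)
(y(-4, J(-1, 6)) - 25399) + S = ((-85/46 + (5 + 2*(-1))/46) - 25399) - 19344 = ((-85/46 + (5 - 2)/46) - 25399) - 19344 = ((-85/46 + (1/46)*3) - 25399) - 19344 = ((-85/46 + 3/46) - 25399) - 19344 = (-41/23 - 25399) - 19344 = -584218/23 - 19344 = -1029130/23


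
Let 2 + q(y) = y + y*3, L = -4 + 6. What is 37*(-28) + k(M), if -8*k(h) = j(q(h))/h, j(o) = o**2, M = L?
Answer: -4153/4 ≈ -1038.3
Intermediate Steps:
L = 2
M = 2
q(y) = -2 + 4*y (q(y) = -2 + (y + y*3) = -2 + (y + 3*y) = -2 + 4*y)
k(h) = -(-2 + 4*h)**2/(8*h)
37*(-28) + k(M) = 37*(-28) - 1/2*(-1 + 2*2)**2/2 = -1036 - 1/2*1/2*(-1 + 4)**2 = -1036 - 1/2*1/2*3**2 = -1036 - 1/2*1/2*9 = -1036 - 9/4 = -4153/4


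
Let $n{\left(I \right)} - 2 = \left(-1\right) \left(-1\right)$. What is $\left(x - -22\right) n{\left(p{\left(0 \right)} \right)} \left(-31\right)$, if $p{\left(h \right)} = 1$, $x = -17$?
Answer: $-465$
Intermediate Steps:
$n{\left(I \right)} = 3$ ($n{\left(I \right)} = 2 - -1 = 2 + 1 = 3$)
$\left(x - -22\right) n{\left(p{\left(0 \right)} \right)} \left(-31\right) = \left(-17 - -22\right) 3 \left(-31\right) = \left(-17 + 22\right) 3 \left(-31\right) = 5 \cdot 3 \left(-31\right) = 15 \left(-31\right) = -465$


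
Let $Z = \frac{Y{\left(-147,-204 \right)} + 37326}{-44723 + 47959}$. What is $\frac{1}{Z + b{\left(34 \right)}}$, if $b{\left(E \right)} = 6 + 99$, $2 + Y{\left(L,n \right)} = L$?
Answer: $\frac{3236}{376957} \approx 0.0085845$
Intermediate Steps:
$Y{\left(L,n \right)} = -2 + L$
$b{\left(E \right)} = 105$
$Z = \frac{37177}{3236}$ ($Z = \frac{\left(-2 - 147\right) + 37326}{-44723 + 47959} = \frac{-149 + 37326}{3236} = 37177 \cdot \frac{1}{3236} = \frac{37177}{3236} \approx 11.489$)
$\frac{1}{Z + b{\left(34 \right)}} = \frac{1}{\frac{37177}{3236} + 105} = \frac{1}{\frac{376957}{3236}} = \frac{3236}{376957}$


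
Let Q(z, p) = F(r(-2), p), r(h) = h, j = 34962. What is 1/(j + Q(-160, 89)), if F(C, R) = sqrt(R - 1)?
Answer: 17481/611170678 - sqrt(22)/611170678 ≈ 2.8595e-5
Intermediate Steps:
F(C, R) = sqrt(-1 + R)
Q(z, p) = sqrt(-1 + p)
1/(j + Q(-160, 89)) = 1/(34962 + sqrt(-1 + 89)) = 1/(34962 + sqrt(88)) = 1/(34962 + 2*sqrt(22))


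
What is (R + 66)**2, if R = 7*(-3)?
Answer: 2025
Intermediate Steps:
R = -21
(R + 66)**2 = (-21 + 66)**2 = 45**2 = 2025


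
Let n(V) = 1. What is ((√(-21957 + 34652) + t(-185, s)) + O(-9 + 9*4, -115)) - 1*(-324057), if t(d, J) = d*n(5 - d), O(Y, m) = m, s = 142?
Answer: 323757 + √12695 ≈ 3.2387e+5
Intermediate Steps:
t(d, J) = d (t(d, J) = d*1 = d)
((√(-21957 + 34652) + t(-185, s)) + O(-9 + 9*4, -115)) - 1*(-324057) = ((√(-21957 + 34652) - 185) - 115) - 1*(-324057) = ((√12695 - 185) - 115) + 324057 = ((-185 + √12695) - 115) + 324057 = (-300 + √12695) + 324057 = 323757 + √12695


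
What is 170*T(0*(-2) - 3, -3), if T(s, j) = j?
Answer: -510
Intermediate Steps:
170*T(0*(-2) - 3, -3) = 170*(-3) = -510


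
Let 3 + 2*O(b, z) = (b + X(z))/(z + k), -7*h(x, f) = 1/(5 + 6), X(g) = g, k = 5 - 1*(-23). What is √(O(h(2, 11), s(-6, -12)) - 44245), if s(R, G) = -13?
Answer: 9*I*√323876630/770 ≈ 210.35*I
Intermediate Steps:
k = 28 (k = 5 + 23 = 28)
h(x, f) = -1/77 (h(x, f) = -1/(7*(5 + 6)) = -⅐/11 = -⅐*1/11 = -1/77)
O(b, z) = -3/2 + (b + z)/(2*(28 + z)) (O(b, z) = -3/2 + ((b + z)/(z + 28))/2 = -3/2 + ((b + z)/(28 + z))/2 = -3/2 + (b + z)/(2*(28 + z)))
√(O(h(2, 11), s(-6, -12)) - 44245) = √((-42 + (½)*(-1/77) - 1*(-13))/(28 - 13) - 44245) = √((-42 - 1/154 + 13)/15 - 44245) = √((1/15)*(-4467/154) - 44245) = √(-1489/770 - 44245) = √(-34070139/770) = 9*I*√323876630/770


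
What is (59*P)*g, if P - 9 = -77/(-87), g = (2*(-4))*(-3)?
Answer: 405920/29 ≈ 13997.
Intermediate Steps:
g = 24 (g = -8*(-3) = 24)
P = 860/87 (P = 9 - 77/(-87) = 9 - 77*(-1/87) = 9 + 77/87 = 860/87 ≈ 9.8851)
(59*P)*g = (59*(860/87))*24 = (50740/87)*24 = 405920/29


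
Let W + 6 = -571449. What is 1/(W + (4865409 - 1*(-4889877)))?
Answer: 1/9183831 ≈ 1.0889e-7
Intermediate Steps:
W = -571455 (W = -6 - 571449 = -571455)
1/(W + (4865409 - 1*(-4889877))) = 1/(-571455 + (4865409 - 1*(-4889877))) = 1/(-571455 + (4865409 + 4889877)) = 1/(-571455 + 9755286) = 1/9183831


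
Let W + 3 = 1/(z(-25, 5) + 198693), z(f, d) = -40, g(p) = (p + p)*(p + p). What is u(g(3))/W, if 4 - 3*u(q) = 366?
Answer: 35956193/893937 ≈ 40.222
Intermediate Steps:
g(p) = 4*p² (g(p) = (2*p)*(2*p) = 4*p²)
u(q) = -362/3 (u(q) = 4/3 - ⅓*366 = 4/3 - 122 = -362/3)
W = -595958/198653 (W = -3 + 1/(-40 + 198693) = -3 + 1/198653 = -595958/198653 ≈ -3.0000)
u(g(3))/W = -362/(3*(-595958/198653)) = -362/3*(-198653/595958) = 35956193/893937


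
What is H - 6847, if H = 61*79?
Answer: -2028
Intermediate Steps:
H = 4819
H - 6847 = 4819 - 6847 = -2028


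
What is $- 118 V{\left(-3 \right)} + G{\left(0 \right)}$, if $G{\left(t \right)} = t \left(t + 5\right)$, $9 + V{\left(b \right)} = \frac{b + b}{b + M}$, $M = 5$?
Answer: $1416$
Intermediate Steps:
$V{\left(b \right)} = -9 + \frac{2 b}{5 + b}$ ($V{\left(b \right)} = -9 + \frac{b + b}{b + 5} = -9 + \frac{2 b}{5 + b}$)
$G{\left(t \right)} = t \left(5 + t\right)$
$- 118 V{\left(-3 \right)} + G{\left(0 \right)} = - 118 \frac{-45 - -21}{5 - 3} + 0 \left(5 + 0\right) = - 118 \frac{-45 + 21}{2} + 0 \cdot 5 = - 118 \cdot \frac{1}{2} \left(-24\right) + 0 = \left(-118\right) \left(-12\right) + 0 = 1416 + 0 = 1416$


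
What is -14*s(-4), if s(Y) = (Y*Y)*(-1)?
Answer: 224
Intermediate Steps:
s(Y) = -Y**2 (s(Y) = Y**2*(-1) = -Y**2)
-14*s(-4) = -(-14)*(-4)**2 = -(-14)*16 = -14*(-16) = 224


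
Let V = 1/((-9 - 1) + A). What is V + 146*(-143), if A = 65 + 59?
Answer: -2380091/114 ≈ -20878.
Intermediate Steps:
A = 124
V = 1/114 (V = 1/((-9 - 1) + 124) = 1/(-10 + 124) = 1/114 ≈ 0.0087719)
V + 146*(-143) = 1/114 + 146*(-143) = 1/114 - 20878 = -2380091/114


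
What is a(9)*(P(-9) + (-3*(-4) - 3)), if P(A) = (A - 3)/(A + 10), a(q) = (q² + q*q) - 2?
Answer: -480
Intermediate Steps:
a(q) = -2 + 2*q² (a(q) = (q² + q²) - 2 = 2*q² - 2 = -2 + 2*q²)
P(A) = (-3 + A)/(10 + A)
a(9)*(P(-9) + (-3*(-4) - 3)) = (-2 + 2*9²)*((-3 - 9)/(10 - 9) + (-3*(-4) - 3)) = (-2 + 2*81)*(-12/1 + (12 - 3)) = (-2 + 162)*(1*(-12) + 9) = 160*(-12 + 9) = 160*(-3) = -480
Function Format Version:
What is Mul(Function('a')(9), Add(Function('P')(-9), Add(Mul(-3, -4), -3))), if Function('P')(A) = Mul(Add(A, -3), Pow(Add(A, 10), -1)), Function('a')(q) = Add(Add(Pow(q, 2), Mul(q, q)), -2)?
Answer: -480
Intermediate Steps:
Function('a')(q) = Add(-2, Mul(2, Pow(q, 2))) (Function('a')(q) = Add(Add(Pow(q, 2), Pow(q, 2)), -2) = Add(Mul(2, Pow(q, 2)), -2) = Add(-2, Mul(2, Pow(q, 2))))
Function('P')(A) = Mul(Pow(Add(10, A), -1), Add(-3, A)) (Function('P')(A) = Mul(Add(-3, A), Pow(Add(10, A), -1)) = Mul(Pow(Add(10, A), -1), Add(-3, A)))
Mul(Function('a')(9), Add(Function('P')(-9), Add(Mul(-3, -4), -3))) = Mul(Add(-2, Mul(2, Pow(9, 2))), Add(Mul(Pow(Add(10, -9), -1), Add(-3, -9)), Add(Mul(-3, -4), -3))) = Mul(Add(-2, Mul(2, 81)), Add(Mul(Pow(1, -1), -12), Add(12, -3))) = Mul(Add(-2, 162), Add(Mul(1, -12), 9)) = Mul(160, Add(-12, 9)) = Mul(160, -3) = -480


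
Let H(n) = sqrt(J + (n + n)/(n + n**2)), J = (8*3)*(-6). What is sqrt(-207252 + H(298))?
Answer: sqrt(-18528536052 + 299*I*sqrt(12873146))/299 ≈ 0.013179 + 455.25*I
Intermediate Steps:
J = -144 (J = 24*(-6) = -144)
H(n) = sqrt(-144 + 2*n/(n + n**2)) (H(n) = sqrt(-144 + (n + n)/(n + n**2)) = sqrt(-144 + (2*n)/(n + n**2)) = sqrt(-144 + 2*n/(n + n**2)))
sqrt(-207252 + H(298)) = sqrt(-207252 + sqrt(2)*sqrt((-71 - 72*298)/(1 + 298))) = sqrt(-207252 + sqrt(2)*sqrt((-71 - 21456)/299)) = sqrt(-207252 + sqrt(2)*sqrt((1/299)*(-21527))) = sqrt(-207252 + sqrt(2)*sqrt(-21527/299)) = sqrt(-207252 + sqrt(2)*(I*sqrt(6436573)/299)) = sqrt(-207252 + I*sqrt(12873146)/299)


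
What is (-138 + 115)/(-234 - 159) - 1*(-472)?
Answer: 185519/393 ≈ 472.06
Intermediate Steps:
(-138 + 115)/(-234 - 159) - 1*(-472) = -23/(-393) + 472 = -23*(-1/393) + 472 = 23/393 + 472 = 185519/393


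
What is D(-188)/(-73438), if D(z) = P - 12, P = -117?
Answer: 129/73438 ≈ 0.0017566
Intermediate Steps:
D(z) = -129 (D(z) = -117 - 12 = -129)
D(-188)/(-73438) = -129/(-73438) = -129*(-1/73438) = 129/73438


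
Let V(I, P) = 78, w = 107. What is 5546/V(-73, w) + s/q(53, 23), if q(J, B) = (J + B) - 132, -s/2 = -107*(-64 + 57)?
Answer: 15265/156 ≈ 97.853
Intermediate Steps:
s = -1498 (s = -(-214)*(-64 + 57) = -(-214)*(-7) = -2*749 = -1498)
q(J, B) = -132 + B + J (q(J, B) = (B + J) - 132 = -132 + B + J)
5546/V(-73, w) + s/q(53, 23) = 5546/78 - 1498/(-132 + 23 + 53) = 5546*(1/78) - 1498/(-56) = 2773/39 - 1498*(-1/56) = 2773/39 + 107/4 = 15265/156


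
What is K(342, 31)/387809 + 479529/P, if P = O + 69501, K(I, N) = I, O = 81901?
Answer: 9790391655/3090266222 ≈ 3.1681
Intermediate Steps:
P = 151402 (P = 81901 + 69501 = 151402)
K(342, 31)/387809 + 479529/P = 342/387809 + 479529/151402 = 342*(1/387809) + 479529*(1/151402) = 18/20411 + 479529/151402 = 9790391655/3090266222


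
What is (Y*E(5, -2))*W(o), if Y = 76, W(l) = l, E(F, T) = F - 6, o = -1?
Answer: 76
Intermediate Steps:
E(F, T) = -6 + F
(Y*E(5, -2))*W(o) = (76*(-6 + 5))*(-1) = (76*(-1))*(-1) = -76*(-1) = 76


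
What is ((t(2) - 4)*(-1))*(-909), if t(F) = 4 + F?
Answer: 1818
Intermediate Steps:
((t(2) - 4)*(-1))*(-909) = (((4 + 2) - 4)*(-1))*(-909) = ((6 - 4)*(-1))*(-909) = (2*(-1))*(-909) = -2*(-909) = 1818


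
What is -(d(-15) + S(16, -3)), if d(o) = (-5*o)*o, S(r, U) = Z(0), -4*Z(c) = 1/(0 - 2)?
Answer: 8999/8 ≈ 1124.9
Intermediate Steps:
Z(c) = ⅛ (Z(c) = -1/(4*(0 - 2)) = -¼/(-2) = -¼*(-½) = ⅛)
S(r, U) = ⅛
d(o) = -5*o²
-(d(-15) + S(16, -3)) = -(-5*(-15)² + ⅛) = -(-5*225 + ⅛) = -(-1125 + ⅛) = -1*(-8999/8) = 8999/8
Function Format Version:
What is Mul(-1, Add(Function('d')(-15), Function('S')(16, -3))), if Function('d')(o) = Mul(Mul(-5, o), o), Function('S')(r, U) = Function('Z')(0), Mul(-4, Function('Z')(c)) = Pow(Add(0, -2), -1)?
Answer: Rational(8999, 8) ≈ 1124.9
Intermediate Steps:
Function('Z')(c) = Rational(1, 8) (Function('Z')(c) = Mul(Rational(-1, 4), Pow(Add(0, -2), -1)) = Mul(Rational(-1, 4), Pow(-2, -1)) = Mul(Rational(-1, 4), Rational(-1, 2)) = Rational(1, 8))
Function('S')(r, U) = Rational(1, 8)
Function('d')(o) = Mul(-5, Pow(o, 2))
Mul(-1, Add(Function('d')(-15), Function('S')(16, -3))) = Mul(-1, Add(Mul(-5, Pow(-15, 2)), Rational(1, 8))) = Mul(-1, Add(Mul(-5, 225), Rational(1, 8))) = Mul(-1, Add(-1125, Rational(1, 8))) = Mul(-1, Rational(-8999, 8)) = Rational(8999, 8)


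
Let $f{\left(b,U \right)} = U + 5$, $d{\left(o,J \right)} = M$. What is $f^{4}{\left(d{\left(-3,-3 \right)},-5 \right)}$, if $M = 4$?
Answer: $0$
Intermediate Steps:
$d{\left(o,J \right)} = 4$
$f{\left(b,U \right)} = 5 + U$
$f^{4}{\left(d{\left(-3,-3 \right)},-5 \right)} = \left(5 - 5\right)^{4} = 0^{4} = 0$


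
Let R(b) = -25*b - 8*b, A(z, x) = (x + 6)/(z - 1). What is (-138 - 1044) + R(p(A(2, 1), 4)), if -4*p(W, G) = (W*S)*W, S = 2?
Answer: -747/2 ≈ -373.50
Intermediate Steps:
A(z, x) = (6 + x)/(-1 + z)
p(W, G) = -W**2/2 (p(W, G) = -W*2*W/4 = -2*W*W/4 = -W**2/2)
R(b) = -33*b
(-138 - 1044) + R(p(A(2, 1), 4)) = (-138 - 1044) - (-33)*((6 + 1)/(-1 + 2))**2/2 = -1182 - (-33)*(7/1)**2/2 = -1182 - (-33)*(1*7)**2/2 = -1182 - (-33)*7**2/2 = -1182 - (-33)*49/2 = -1182 - 33*(-49/2) = -1182 + 1617/2 = -747/2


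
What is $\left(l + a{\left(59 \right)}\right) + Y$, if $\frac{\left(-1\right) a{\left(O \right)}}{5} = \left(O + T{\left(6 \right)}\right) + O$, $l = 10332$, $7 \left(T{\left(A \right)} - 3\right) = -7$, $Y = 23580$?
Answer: $33312$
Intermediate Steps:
$T{\left(A \right)} = 2$ ($T{\left(A \right)} = 3 + \frac{1}{7} \left(-7\right) = 3 - 1 = 2$)
$a{\left(O \right)} = -10 - 10 O$ ($a{\left(O \right)} = - 5 \left(\left(O + 2\right) + O\right) = - 5 \left(\left(2 + O\right) + O\right) = - 5 \left(2 + 2 O\right) = -10 - 10 O$)
$\left(l + a{\left(59 \right)}\right) + Y = \left(10332 - 600\right) + 23580 = 9732 + 23580 = 33312$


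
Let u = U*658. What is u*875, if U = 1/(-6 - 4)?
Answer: -57575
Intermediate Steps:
U = -⅒ (U = 1/(-10) = -⅒ ≈ -0.10000)
u = -329/5 (u = -⅒*658 = -329/5 ≈ -65.800)
u*875 = -329/5*875 = -57575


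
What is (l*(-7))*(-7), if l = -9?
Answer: -441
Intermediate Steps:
(l*(-7))*(-7) = -9*(-7)*(-7) = 63*(-7) = -441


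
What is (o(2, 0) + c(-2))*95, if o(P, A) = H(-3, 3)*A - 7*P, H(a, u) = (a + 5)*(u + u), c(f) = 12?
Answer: -190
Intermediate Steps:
H(a, u) = 2*u*(5 + a) (H(a, u) = (5 + a)*(2*u) = 2*u*(5 + a))
o(P, A) = -7*P + 12*A (o(P, A) = (2*3*(5 - 3))*A - 7*P = (2*3*2)*A - 7*P = 12*A - 7*P = -7*P + 12*A)
(o(2, 0) + c(-2))*95 = ((-7*2 + 12*0) + 12)*95 = ((-14 + 0) + 12)*95 = (-14 + 12)*95 = -2*95 = -190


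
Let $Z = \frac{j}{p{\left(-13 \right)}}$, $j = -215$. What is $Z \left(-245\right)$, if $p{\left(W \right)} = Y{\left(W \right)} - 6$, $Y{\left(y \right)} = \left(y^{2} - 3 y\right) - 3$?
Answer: $\frac{52675}{199} \approx 264.7$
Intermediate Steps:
$Y{\left(y \right)} = -3 + y^{2} - 3 y$
$p{\left(W \right)} = -9 + W^{2} - 3 W$ ($p{\left(W \right)} = \left(-3 + W^{2} - 3 W\right) - 6 = -9 + W^{2} - 3 W$)
$Z = - \frac{215}{199}$ ($Z = - \frac{215}{-9 + \left(-13\right)^{2} - -39} = - \frac{215}{-9 + 169 + 39} = - \frac{215}{199} \approx -1.0804$)
$Z \left(-245\right) = \left(- \frac{215}{199}\right) \left(-245\right) = \frac{52675}{199}$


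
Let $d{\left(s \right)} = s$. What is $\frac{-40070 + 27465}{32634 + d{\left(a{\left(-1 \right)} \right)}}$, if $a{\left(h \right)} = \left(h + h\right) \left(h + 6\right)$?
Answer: $- \frac{12605}{32624} \approx -0.38637$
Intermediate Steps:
$a{\left(h \right)} = 2 h \left(6 + h\right)$
$\frac{-40070 + 27465}{32634 + d{\left(a{\left(-1 \right)} \right)}} = \frac{-40070 + 27465}{32634 + 2 \left(-1\right) \left(6 - 1\right)} = - \frac{12605}{32634 + 2 \left(-1\right) 5} = - \frac{12605}{32634 - 10} = - \frac{12605}{32624}$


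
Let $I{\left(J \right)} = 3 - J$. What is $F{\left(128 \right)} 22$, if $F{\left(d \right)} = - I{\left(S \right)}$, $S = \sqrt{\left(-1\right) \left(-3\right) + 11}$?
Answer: $-66 + 22 \sqrt{14} \approx 16.316$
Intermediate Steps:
$S = \sqrt{14}$ ($S = \sqrt{3 + 11} = \sqrt{14} \approx 3.7417$)
$F{\left(d \right)} = -3 + \sqrt{14}$ ($F{\left(d \right)} = - (3 - \sqrt{14}) = -3 + \sqrt{14}$)
$F{\left(128 \right)} 22 = \left(-3 + \sqrt{14}\right) 22 = -66 + 22 \sqrt{14}$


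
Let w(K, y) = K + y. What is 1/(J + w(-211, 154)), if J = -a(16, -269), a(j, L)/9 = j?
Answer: -1/201 ≈ -0.0049751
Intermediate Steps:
a(j, L) = 9*j
J = -144 (J = -9*16 = -1*144 = -144)
1/(J + w(-211, 154)) = 1/(-144 + (-211 + 154)) = 1/(-144 - 57) = 1/(-201) = -1/201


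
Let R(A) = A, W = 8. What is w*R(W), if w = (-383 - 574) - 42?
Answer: -7992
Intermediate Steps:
w = -999 (w = -957 - 42 = -999)
w*R(W) = -999*8 = -7992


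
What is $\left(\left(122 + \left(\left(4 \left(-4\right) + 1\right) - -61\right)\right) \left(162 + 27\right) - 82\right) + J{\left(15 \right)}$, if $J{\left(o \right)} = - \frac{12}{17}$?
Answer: $\frac{538378}{17} \approx 31669.0$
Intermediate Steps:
$J{\left(o \right)} = - \frac{12}{17}$ ($J{\left(o \right)} = \left(-12\right) \frac{1}{17} = - \frac{12}{17}$)
$\left(\left(122 + \left(\left(4 \left(-4\right) + 1\right) - -61\right)\right) \left(162 + 27\right) - 82\right) + J{\left(15 \right)} = \left(\left(122 + \left(\left(4 \left(-4\right) + 1\right) - -61\right)\right) \left(162 + 27\right) - 82\right) - \frac{12}{17} = \left(\left(122 + \left(\left(-16 + 1\right) + 61\right)\right) 189 - 82\right) - \frac{12}{17} = \left(\left(122 + \left(-15 + 61\right)\right) 189 - 82\right) - \frac{12}{17} = \left(\left(122 + 46\right) 189 - 82\right) - \frac{12}{17} = \left(168 \cdot 189 - 82\right) - \frac{12}{17} = \left(31752 - 82\right) - \frac{12}{17} = 31670 - \frac{12}{17} = \frac{538378}{17}$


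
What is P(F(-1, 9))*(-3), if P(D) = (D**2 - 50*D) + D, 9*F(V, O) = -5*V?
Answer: 2180/27 ≈ 80.741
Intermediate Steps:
F(V, O) = -5*V/9 (F(V, O) = (-5*V)/9 = -5*V/9)
P(D) = D**2 - 49*D
P(F(-1, 9))*(-3) = ((-5/9*(-1))*(-49 - 5/9*(-1)))*(-3) = (5*(-49 + 5/9)/9)*(-3) = ((5/9)*(-436/9))*(-3) = -2180/81*(-3) = 2180/27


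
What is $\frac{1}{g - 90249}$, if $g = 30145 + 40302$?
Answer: $- \frac{1}{19802} \approx -5.05 \cdot 10^{-5}$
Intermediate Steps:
$g = 70447$
$\frac{1}{g - 90249} = \frac{1}{70447 - 90249} = \frac{1}{-19802} = - \frac{1}{19802}$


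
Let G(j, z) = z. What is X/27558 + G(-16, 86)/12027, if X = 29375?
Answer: 118554371/110480022 ≈ 1.0731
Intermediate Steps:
X/27558 + G(-16, 86)/12027 = 29375/27558 + 86/12027 = 118554371/110480022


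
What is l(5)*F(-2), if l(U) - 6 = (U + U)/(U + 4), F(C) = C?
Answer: -128/9 ≈ -14.222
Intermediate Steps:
l(U) = 6 + 2*U/(4 + U) (l(U) = 6 + (U + U)/(U + 4) = 6 + (2*U)/(4 + U) = 6 + 2*U/(4 + U))
l(5)*F(-2) = (8*(3 + 5)/(4 + 5))*(-2) = (8*8/9)*(-2) = (8*(⅑)*8)*(-2) = (64/9)*(-2) = -128/9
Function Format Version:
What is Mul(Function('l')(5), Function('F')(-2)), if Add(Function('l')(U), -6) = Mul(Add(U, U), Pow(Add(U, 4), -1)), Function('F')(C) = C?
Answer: Rational(-128, 9) ≈ -14.222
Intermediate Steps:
Function('l')(U) = Add(6, Mul(2, U, Pow(Add(4, U), -1))) (Function('l')(U) = Add(6, Mul(Add(U, U), Pow(Add(U, 4), -1))) = Add(6, Mul(Mul(2, U), Pow(Add(4, U), -1))) = Add(6, Mul(2, U, Pow(Add(4, U), -1))))
Mul(Function('l')(5), Function('F')(-2)) = Mul(Mul(8, Pow(Add(4, 5), -1), Add(3, 5)), -2) = Mul(Mul(8, Pow(9, -1), 8), -2) = Mul(Mul(8, Rational(1, 9), 8), -2) = Mul(Rational(64, 9), -2) = Rational(-128, 9)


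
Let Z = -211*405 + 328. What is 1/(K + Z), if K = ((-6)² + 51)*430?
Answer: -1/47717 ≈ -2.0957e-5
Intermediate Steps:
Z = -85127 (Z = -85455 + 328 = -85127)
K = 37410 (K = (36 + 51)*430 = 87*430 = 37410)
1/(K + Z) = 1/(37410 - 85127) = 1/(-47717) = -1/47717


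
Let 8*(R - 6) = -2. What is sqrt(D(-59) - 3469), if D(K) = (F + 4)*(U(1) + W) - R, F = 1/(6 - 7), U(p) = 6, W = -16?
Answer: I*sqrt(14019)/2 ≈ 59.201*I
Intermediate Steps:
F = -1 (F = 1/(-1) = -1)
R = 23/4 (R = 6 + (1/8)*(-2) = 6 - 1/4 = 23/4 ≈ 5.7500)
D(K) = -143/4 (D(K) = (-1 + 4)*(6 - 16) - 1*23/4 = 3*(-10) - 23/4 = -30 - 23/4 = -143/4)
sqrt(D(-59) - 3469) = sqrt(-143/4 - 3469) = sqrt(-14019/4) = I*sqrt(14019)/2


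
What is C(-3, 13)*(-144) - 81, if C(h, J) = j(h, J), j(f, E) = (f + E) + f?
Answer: -1089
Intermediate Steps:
j(f, E) = E + 2*f (j(f, E) = (E + f) + f = E + 2*f)
C(h, J) = J + 2*h
C(-3, 13)*(-144) - 81 = (13 + 2*(-3))*(-144) - 81 = (13 - 6)*(-144) - 81 = 7*(-144) - 81 = -1008 - 81 = -1089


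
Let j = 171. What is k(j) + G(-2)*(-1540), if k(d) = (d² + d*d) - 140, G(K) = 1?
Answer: 56802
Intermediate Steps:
k(d) = -140 + 2*d² (k(d) = (d² + d²) - 140 = 2*d² - 140 = -140 + 2*d²)
k(j) + G(-2)*(-1540) = (-140 + 2*171²) + 1*(-1540) = (-140 + 2*29241) - 1540 = (-140 + 58482) - 1540 = 58342 - 1540 = 56802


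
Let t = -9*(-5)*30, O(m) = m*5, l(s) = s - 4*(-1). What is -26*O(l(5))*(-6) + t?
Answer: 8370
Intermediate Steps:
l(s) = 4 + s (l(s) = s + 4 = 4 + s)
O(m) = 5*m
t = 1350 (t = 45*30 = 1350)
-26*O(l(5))*(-6) + t = -130*(4 + 5)*(-6) + 1350 = -130*9*(-6) + 1350 = -26*45*(-6) + 1350 = -1170*(-6) + 1350 = 7020 + 1350 = 8370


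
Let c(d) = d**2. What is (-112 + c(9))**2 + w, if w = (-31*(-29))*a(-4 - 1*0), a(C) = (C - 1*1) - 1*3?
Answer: -6231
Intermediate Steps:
a(C) = -4 + C (a(C) = (C - 1) - 3 = (-1 + C) - 3 = -4 + C)
w = -7192 (w = (-31*(-29))*(-4 + (-4 - 1*0)) = 899*(-4 + (-4 + 0)) = 899*(-4 - 4) = 899*(-8) = -7192)
(-112 + c(9))**2 + w = (-112 + 9**2)**2 - 7192 = (-112 + 81)**2 - 7192 = (-31)**2 - 7192 = 961 - 7192 = -6231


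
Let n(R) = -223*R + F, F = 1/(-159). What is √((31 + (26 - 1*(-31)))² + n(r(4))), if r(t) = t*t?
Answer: √105573297/159 ≈ 64.622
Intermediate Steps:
r(t) = t²
F = -1/159 ≈ -0.0062893
n(R) = -1/159 - 223*R (n(R) = -223*R - 1/159 = -1/159 - 223*R)
√((31 + (26 - 1*(-31)))² + n(r(4))) = √((31 + (26 - 1*(-31)))² + (-1/159 - 223*4²)) = √((31 + (26 + 31))² + (-1/159 - 223*16)) = √((31 + 57)² + (-1/159 - 3568)) = √(88² - 567313/159) = √(7744 - 567313/159) = √(663983/159) = √105573297/159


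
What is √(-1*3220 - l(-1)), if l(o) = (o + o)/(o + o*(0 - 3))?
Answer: I*√3219 ≈ 56.736*I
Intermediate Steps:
l(o) = -1 (l(o) = (2*o)/(o + o*(-3)) = (2*o)/(o - 3*o) = (2*o)/((-2*o)) = (2*o)*(-1/(2*o)) = -1)
√(-1*3220 - l(-1)) = √(-1*3220 - 1*(-1)) = √(-3220 + 1) = √(-3219) = I*√3219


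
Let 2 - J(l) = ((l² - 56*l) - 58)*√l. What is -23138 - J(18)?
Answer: -23140 - 2226*√2 ≈ -26288.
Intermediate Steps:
J(l) = 2 - √l*(-58 + l² - 56*l) (J(l) = 2 - ((l² - 56*l) - 58)*√l = 2 - (-58 + l² - 56*l)*√l = 2 - √l*(-58 + l² - 56*l))
-23138 - J(18) = -23138 - (2 - 18^(5/2) + 56*18^(3/2) + 58*√18) = -23138 - (2 - 972*√2 + 56*(54*√2) + 58*(3*√2)) = -23138 - (2 - 972*√2 + 3024*√2 + 174*√2) = -23138 - (2 + 2226*√2) = -23138 + (-2 - 2226*√2) = -23140 - 2226*√2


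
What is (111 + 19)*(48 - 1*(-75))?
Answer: 15990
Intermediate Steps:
(111 + 19)*(48 - 1*(-75)) = 130*(48 + 75) = 130*123 = 15990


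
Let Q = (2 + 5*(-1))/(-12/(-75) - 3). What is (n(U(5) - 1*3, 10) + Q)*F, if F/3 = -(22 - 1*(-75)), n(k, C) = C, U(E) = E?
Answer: -228435/71 ≈ -3217.4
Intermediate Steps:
Q = 75/71 (Q = (2 - 5)/(-12*(-1/75) - 3) = -3/(4/25 - 3) = -3/(-71/25) = -3*(-25/71) = 75/71 ≈ 1.0563)
F = -291 (F = 3*(-(22 - 1*(-75))) = 3*(-(22 + 75)) = 3*(-1*97) = 3*(-97) = -291)
(n(U(5) - 1*3, 10) + Q)*F = (10 + 75/71)*(-291) = (785/71)*(-291) = -228435/71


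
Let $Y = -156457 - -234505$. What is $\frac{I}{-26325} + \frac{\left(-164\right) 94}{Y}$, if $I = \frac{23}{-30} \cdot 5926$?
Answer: $- \frac{10673609}{428044500} \approx -0.024936$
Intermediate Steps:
$Y = 78048$ ($Y = -156457 + 234505 = 78048$)
$I = - \frac{68149}{15}$ ($I = 23 \left(- \frac{1}{30}\right) 5926 = \left(- \frac{23}{30}\right) 5926 = - \frac{68149}{15} \approx -4543.3$)
$\frac{I}{-26325} + \frac{\left(-164\right) 94}{Y} = - \frac{68149}{15 \left(-26325\right)} + \frac{\left(-164\right) 94}{78048} = \left(- \frac{68149}{15}\right) \left(- \frac{1}{26325}\right) - \frac{1927}{9756} = \frac{68149}{394875} - \frac{1927}{9756} = - \frac{10673609}{428044500}$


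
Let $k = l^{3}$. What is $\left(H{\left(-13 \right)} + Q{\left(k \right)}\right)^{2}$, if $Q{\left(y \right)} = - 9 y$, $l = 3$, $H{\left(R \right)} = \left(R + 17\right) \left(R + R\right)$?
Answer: $120409$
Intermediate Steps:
$H{\left(R \right)} = 2 R \left(17 + R\right)$ ($H{\left(R \right)} = \left(17 + R\right) 2 R = 2 R \left(17 + R\right)$)
$k = 27$ ($k = 3^{3} = 27$)
$\left(H{\left(-13 \right)} + Q{\left(k \right)}\right)^{2} = \left(2 \left(-13\right) \left(17 - 13\right) - 243\right)^{2} = \left(2 \left(-13\right) 4 - 243\right)^{2} = \left(-104 - 243\right)^{2} = \left(-347\right)^{2} = 120409$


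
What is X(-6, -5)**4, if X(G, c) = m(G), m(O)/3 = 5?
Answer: 50625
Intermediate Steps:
m(O) = 15 (m(O) = 3*5 = 15)
X(G, c) = 15
X(-6, -5)**4 = 15**4 = 50625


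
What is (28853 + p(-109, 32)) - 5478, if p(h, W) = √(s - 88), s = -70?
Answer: 23375 + I*√158 ≈ 23375.0 + 12.57*I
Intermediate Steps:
p(h, W) = I*√158 (p(h, W) = √(-70 - 88) = √(-158) = I*√158)
(28853 + p(-109, 32)) - 5478 = (28853 + I*√158) - 5478 = 23375 + I*√158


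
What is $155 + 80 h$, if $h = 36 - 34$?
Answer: $315$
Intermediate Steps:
$h = 2$ ($h = 36 - 34 = 2$)
$155 + 80 h = 155 + 80 \cdot 2 = 155 + 160 = 315$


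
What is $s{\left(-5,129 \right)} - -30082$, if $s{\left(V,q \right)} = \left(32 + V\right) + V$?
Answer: $30104$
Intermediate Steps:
$s{\left(V,q \right)} = 32 + 2 V$
$s{\left(-5,129 \right)} - -30082 = \left(32 + 2 \left(-5\right)\right) - -30082 = \left(32 - 10\right) + 30082 = 22 + 30082 = 30104$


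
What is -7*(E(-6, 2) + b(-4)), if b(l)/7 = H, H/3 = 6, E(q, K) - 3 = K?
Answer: -917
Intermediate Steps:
E(q, K) = 3 + K
H = 18 (H = 3*6 = 18)
b(l) = 126 (b(l) = 7*18 = 126)
-7*(E(-6, 2) + b(-4)) = -7*((3 + 2) + 126) = -7*(5 + 126) = -7*131 = -917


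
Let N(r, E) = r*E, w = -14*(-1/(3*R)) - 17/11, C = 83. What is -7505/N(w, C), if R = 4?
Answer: 99066/415 ≈ 238.71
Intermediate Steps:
w = -25/66 (w = -14/(4*(-3)) - 17/11 = -14/(-12) - 17*1/11 = -14*(-1/12) - 17/11 = 7/6 - 17/11 = -25/66 ≈ -0.37879)
N(r, E) = E*r
-7505/N(w, C) = -7505/(83*(-25/66)) = -7505/(-2075/66) = -7505*(-66/2075) = 99066/415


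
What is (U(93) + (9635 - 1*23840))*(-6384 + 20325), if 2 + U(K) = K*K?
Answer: -77484078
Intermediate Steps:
U(K) = -2 + K**2 (U(K) = -2 + K*K = -2 + K**2)
(U(93) + (9635 - 1*23840))*(-6384 + 20325) = ((-2 + 93**2) + (9635 - 1*23840))*(-6384 + 20325) = ((-2 + 8649) + (9635 - 23840))*13941 = (8647 - 14205)*13941 = -5558*13941 = -77484078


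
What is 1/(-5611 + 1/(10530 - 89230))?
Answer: -78700/441585701 ≈ -0.00017822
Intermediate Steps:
1/(-5611 + 1/(10530 - 89230)) = 1/(-5611 + 1/(-78700)) = 1/(-5611 - 1/78700) = 1/(-441585701/78700) = -78700/441585701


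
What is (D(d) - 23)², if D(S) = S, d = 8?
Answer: 225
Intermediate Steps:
(D(d) - 23)² = (8 - 23)² = (-15)² = 225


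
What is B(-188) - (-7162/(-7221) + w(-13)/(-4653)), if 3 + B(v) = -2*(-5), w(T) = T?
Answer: 67258844/11199771 ≈ 6.0054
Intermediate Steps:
B(v) = 7 (B(v) = -3 - 2*(-5) = -3 + 10 = 7)
B(-188) - (-7162/(-7221) + w(-13)/(-4653)) = 7 - (-7162/(-7221) - 13/(-4653)) = 7 - (-7162*(-1/7221) - 13*(-1/4653)) = 7 - (7162/7221 + 13/4653) = 7 - 1*11139553/11199771 = 7 - 11139553/11199771 = 67258844/11199771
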